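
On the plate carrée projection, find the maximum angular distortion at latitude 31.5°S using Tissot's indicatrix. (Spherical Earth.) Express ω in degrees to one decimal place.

In the plate carrée (x = Rλ, y = Rφ), meridians are true-scale (h = 1) and parallels are stretched by k = sec φ.
At 31.5°: h = 1.000, k = 1.173; principal scales a = 1.173, b = 1.000.
sin(ω/2) = (a − b)/(a + b) = 0.1728/2.173 = 0.07954, so ω = 2 arcsin(0.07954) ≈ 9.1°.

9.1°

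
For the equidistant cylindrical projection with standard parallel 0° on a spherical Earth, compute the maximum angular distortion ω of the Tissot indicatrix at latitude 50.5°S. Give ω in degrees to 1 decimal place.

25.7°

For the equirectangular projection with φ₀ = 0 (plate carrée), h = 1 along meridians and k = sec φ along parallels.
At 50.5°: h = 1.000, k = 1.572; principal scales a = 1.572, b = 1.000.
sin(ω/2) = (a − b)/(a + b) = 0.5721/2.572 = 0.2224, so ω = 2 arcsin(0.2224) ≈ 25.7°.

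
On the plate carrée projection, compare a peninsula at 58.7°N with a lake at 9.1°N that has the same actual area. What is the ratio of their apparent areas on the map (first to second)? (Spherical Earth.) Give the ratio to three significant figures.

For the equirectangular projection with φ₀ = 0 (plate carrée), h = 1 along meridians and k = sec φ along parallels.
Areal scale at 58.7°: h·k = 1.000 × 1.925 = 1.925.
Areal scale at 9.1°: h·k = 1.000 × 1.013 = 1.013.
Ratio = 1.925/1.013 ≈ 1.90.

1.90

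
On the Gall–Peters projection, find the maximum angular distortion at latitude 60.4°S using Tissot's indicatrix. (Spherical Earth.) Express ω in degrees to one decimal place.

The Gall–Peters projection is cylindrical equal-area with φ₀ = 45°. Cylindrical equal-area (φ₀ = 45°): h = cos φ / cos 45° along meridians, k = cos 45° / cos φ along parallels; h·k = 1.
At 60.4°: h = 0.6985, k = 1.432; principal scales a = 1.432, b = 0.6985.
sin(ω/2) = (a − b)/(a + b) = 0.7330/2.130 = 0.3441, so ω = 2 arcsin(0.3441) ≈ 40.3°.

40.3°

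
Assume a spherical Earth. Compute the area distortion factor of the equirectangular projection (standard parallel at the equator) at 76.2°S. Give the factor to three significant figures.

For the equirectangular projection with φ₀ = 0 (plate carrée), h = 1 along meridians and k = sec φ along parallels.
Areal scale = h·k = 1 × sec φ; at 76.2°, h = 1.000, k = 4.192, so h·k = 4.192.

4.19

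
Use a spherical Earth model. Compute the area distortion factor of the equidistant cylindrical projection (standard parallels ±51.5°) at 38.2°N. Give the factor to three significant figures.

0.792

With standard parallel φ₀ = 51.5°, the equirectangular projection gives x = Rλ cos φ₀, y = Rφ, so h = 1 and k = cos 51.5° / cos φ.
Areal scale = h·k = 1 × cos φ₀ / cos φ; at 38.2°, h = 1.000, k = 0.7921, so h·k = 0.7921.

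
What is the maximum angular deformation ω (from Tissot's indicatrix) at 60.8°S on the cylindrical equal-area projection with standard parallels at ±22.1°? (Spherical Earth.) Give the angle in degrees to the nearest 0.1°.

For cylindrical equal-area with standard parallel φ₀, h = cos φ / cos φ₀ and k = cos φ₀ / cos φ, so h·k = 1.
At 60.8°: h = 0.5265, k = 1.899; principal scales a = 1.899, b = 0.5265.
sin(ω/2) = (a − b)/(a + b) = 1.373/2.426 = 0.5659, so ω = 2 arcsin(0.5659) ≈ 68.9°.

68.9°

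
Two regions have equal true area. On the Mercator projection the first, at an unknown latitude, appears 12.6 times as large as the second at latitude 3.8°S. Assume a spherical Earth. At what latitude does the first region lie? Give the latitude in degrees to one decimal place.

73.7°

For equal true areas on Mercator, apparent areas scale as sec²φ, so the ratio is cos²φ₂ / cos²φ₁.
cos²φ₂ / cos²φ₁ = 12.6  ⇒  cos φ₁ = cos 3.8° / √12.6 = 0.9978/3.550 = 0.2811.
φ₁ = arccos(0.2811) ≈ 73.7°.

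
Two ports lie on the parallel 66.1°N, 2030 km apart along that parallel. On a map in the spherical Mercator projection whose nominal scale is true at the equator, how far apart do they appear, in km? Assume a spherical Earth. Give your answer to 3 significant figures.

For Mercator, h = k = sec φ (a conformal cylindrical projection has a single point scale, 1/cos φ).
Along the parallel, k = sec 66.1° = 1/0.4051 = 2.468.
Map distance = 2030 × 2.468 ≈ 5010 km.

5010 km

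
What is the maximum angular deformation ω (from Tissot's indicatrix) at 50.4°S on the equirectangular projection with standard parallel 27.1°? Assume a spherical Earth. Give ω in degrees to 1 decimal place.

The equidistant cylindrical projection with φ₀ = 27.1° has h = 1 (meridians true) and k = cos φ₀ / cos φ along parallels.
At 50.4°: h = 1.000, k = 1.397; principal scales a = 1.397, b = 1.000.
sin(ω/2) = (a − b)/(a + b) = 0.3966/2.397 = 0.1655, so ω = 2 arcsin(0.1655) ≈ 19.0°.

19.0°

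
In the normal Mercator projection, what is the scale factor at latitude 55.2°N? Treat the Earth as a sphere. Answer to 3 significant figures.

1.75

Mercator is conformal, so the point scale is isotropic: h = k = sec φ = 1/cos φ.
k = 1/cos 55.2° = 1/0.5707 = 1.752.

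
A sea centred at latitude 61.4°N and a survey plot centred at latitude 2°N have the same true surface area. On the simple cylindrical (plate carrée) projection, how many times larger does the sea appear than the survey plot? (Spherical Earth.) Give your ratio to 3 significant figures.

2.09

For the equirectangular projection with φ₀ = 0 (plate carrée), h = 1 along meridians and k = sec φ along parallels.
Areal scale at 61.4°: h·k = 1.000 × 2.089 = 2.089.
Areal scale at 2°: h·k = 1.000 × 1.001 = 1.001.
Ratio = 2.089/1.001 ≈ 2.09.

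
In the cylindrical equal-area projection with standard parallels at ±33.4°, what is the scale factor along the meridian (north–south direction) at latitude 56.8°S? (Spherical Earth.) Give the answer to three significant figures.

Cylindrical equal-area (φ₀ = 33.4°): h = cos φ / cos 33.4° along meridians, k = cos 33.4° / cos φ along parallels; h·k = 1.
h = cos 56.8° / cos 33.4° = 0.5476/0.8348 = 0.6559.

0.656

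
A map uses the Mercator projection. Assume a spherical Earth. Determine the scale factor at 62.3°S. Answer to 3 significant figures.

2.15

For Mercator, h = k = sec φ (a conformal cylindrical projection has a single point scale, 1/cos φ).
k = 1/cos 62.3° = 1/0.4648 = 2.151.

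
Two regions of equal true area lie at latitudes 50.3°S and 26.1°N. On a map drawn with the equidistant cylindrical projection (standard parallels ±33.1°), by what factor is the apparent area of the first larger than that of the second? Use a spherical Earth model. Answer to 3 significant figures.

1.41

With standard parallel φ₀ = 33.1°, the equirectangular projection gives x = Rλ cos φ₀, y = Rφ, so h = 1 and k = cos 33.1° / cos φ.
Areal scale at 50.3°: h·k = 1.000 × 1.311 = 1.311.
Areal scale at 26.1°: h·k = 1.000 × 0.9328 = 0.9328.
Ratio = 1.311/0.9328 ≈ 1.41.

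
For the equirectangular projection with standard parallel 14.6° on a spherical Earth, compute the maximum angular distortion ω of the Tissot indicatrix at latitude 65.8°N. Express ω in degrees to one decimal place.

The equidistant cylindrical projection with φ₀ = 14.6° has h = 1 (meridians true) and k = cos φ₀ / cos φ along parallels.
At 65.8°: h = 1.000, k = 2.361; principal scales a = 2.361, b = 1.000.
sin(ω/2) = (a − b)/(a + b) = 1.361/3.361 = 0.4049, so ω = 2 arcsin(0.4049) ≈ 47.8°.

47.8°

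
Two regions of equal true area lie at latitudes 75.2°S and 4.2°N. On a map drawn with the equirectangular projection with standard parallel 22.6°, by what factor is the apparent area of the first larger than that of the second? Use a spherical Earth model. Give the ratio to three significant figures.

The equidistant cylindrical projection with φ₀ = 22.6° has h = 1 (meridians true) and k = cos φ₀ / cos φ along parallels.
Areal scale at 75.2°: h·k = 1.000 × 3.614 = 3.614.
Areal scale at 4.2°: h·k = 1.000 × 0.9257 = 0.9257.
Ratio = 3.614/0.9257 ≈ 3.90.

3.90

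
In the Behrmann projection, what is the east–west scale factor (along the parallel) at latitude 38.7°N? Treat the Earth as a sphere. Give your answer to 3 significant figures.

1.11

Behrmann is a cylindrical equal-area projection with standard parallels at ±30°. A cylindrical equal-area projection with standard parallel φ₀ has meridian scale h = cos φ / cos φ₀ and parallel scale k = cos φ₀ / cos φ (so areas are preserved, h·k = 1).
k = cos 30° / cos 38.7° = 0.8660/0.7804 = 1.110.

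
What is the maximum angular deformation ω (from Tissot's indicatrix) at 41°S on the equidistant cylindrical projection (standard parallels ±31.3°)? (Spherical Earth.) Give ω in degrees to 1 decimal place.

In the equirectangular projection with standard parallel φ₀ = 31.3° (x = Rλ cos φ₀, y = Rφ), meridians are true-scale (h = 1) and the parallel scale is k = cos φ₀ / cos φ.
At 41°: h = 1.000, k = 1.132; principal scales a = 1.132, b = 1.000.
sin(ω/2) = (a − b)/(a + b) = 0.1322/2.132 = 0.06199, so ω = 2 arcsin(0.06199) ≈ 7.1°.

7.1°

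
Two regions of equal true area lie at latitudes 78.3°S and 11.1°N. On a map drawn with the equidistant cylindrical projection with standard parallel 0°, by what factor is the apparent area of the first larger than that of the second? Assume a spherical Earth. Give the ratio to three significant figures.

For the equirectangular projection with φ₀ = 0 (plate carrée), h = 1 along meridians and k = sec φ along parallels.
Areal scale at 78.3°: h·k = 1.000 × 4.931 = 4.931.
Areal scale at 11.1°: h·k = 1.000 × 1.019 = 1.019.
Ratio = 4.931/1.019 ≈ 4.84.

4.84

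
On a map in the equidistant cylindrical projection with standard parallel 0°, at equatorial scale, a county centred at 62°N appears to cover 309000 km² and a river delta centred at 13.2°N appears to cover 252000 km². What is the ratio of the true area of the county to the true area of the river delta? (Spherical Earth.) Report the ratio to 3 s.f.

Plate carrée has h = 1 and k = sec φ, giving areal scale sec φ; true area = (apparent area) · cos φ.
True area of county: 309000 × cos(62°) = 309000 × 0.4695 = 145100 km².
True area of river delta: 252000 × cos(13.2°) = 252000 × 0.9736 = 245300 km².
Ratio = 145100 / 245300 ≈ 0.591.

0.591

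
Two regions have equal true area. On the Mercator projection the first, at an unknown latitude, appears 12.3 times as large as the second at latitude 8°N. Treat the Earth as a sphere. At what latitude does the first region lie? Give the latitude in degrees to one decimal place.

Mercator areal scale is sec²φ, so apparent-area ratio = sec²φ₁ / sec²φ₂ = cos²φ₂ / cos²φ₁.
cos²φ₂ / cos²φ₁ = 12.3  ⇒  cos φ₁ = cos 8° / √12.3 = 0.9903/3.507 = 0.2824.
φ₁ = arccos(0.2824) ≈ 73.6°.

73.6°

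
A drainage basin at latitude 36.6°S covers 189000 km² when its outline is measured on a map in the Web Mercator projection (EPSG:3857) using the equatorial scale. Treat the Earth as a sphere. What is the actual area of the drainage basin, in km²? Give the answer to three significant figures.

The Mercator projection is conformal; its linear scale factor is the same in every direction and equals sec φ = 1/cos φ.
Areal scale = k² = sec²φ = 1/cos²(36.6°) = 1/0.8028² = 1.552.
True area = apparent / (areal scale) = 189000 / 1.552 ≈ 122000 km².

122000 km²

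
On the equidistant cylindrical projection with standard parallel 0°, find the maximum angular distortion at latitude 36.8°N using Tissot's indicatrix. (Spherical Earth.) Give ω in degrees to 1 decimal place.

Plate carrée maps x = Rλ, y = Rφ. The meridian scale is h = 1 and the parallel scale is k = 1/cos φ = sec φ.
At 36.8°: h = 1.000, k = 1.249; principal scales a = 1.249, b = 1.000.
sin(ω/2) = (a − b)/(a + b) = 0.2489/2.249 = 0.1107, so ω = 2 arcsin(0.1107) ≈ 12.7°.

12.7°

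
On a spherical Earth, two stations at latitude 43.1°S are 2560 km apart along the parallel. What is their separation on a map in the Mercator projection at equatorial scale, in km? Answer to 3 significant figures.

The Mercator projection is conformal; its linear scale factor is the same in every direction and equals sec φ = 1/cos φ.
Along the parallel, k = sec 43.1° = 1/0.7302 = 1.370.
Map distance = 2560 × 1.370 ≈ 3510 km.

3510 km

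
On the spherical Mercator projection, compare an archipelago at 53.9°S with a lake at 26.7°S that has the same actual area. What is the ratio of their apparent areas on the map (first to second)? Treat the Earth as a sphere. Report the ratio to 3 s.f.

On Mercator, area is exaggerated by sec²φ = 1/cos²φ.
At 53.9°: sec²(53.9°) = 1/0.5892² = 2.881.
At 26.7°: sec²(26.7°) = 1/0.8934² = 1.253.
Ratio = 2.881/1.253 = cos²(26.7°)/cos²(53.9°) ≈ 2.30.

2.30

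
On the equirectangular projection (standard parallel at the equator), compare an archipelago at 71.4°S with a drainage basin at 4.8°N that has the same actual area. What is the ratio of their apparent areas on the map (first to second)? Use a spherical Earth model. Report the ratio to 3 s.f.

For the equirectangular projection with φ₀ = 0 (plate carrée), h = 1 along meridians and k = sec φ along parallels.
Areal scale at 71.4°: h·k = 1.000 × 3.135 = 3.135.
Areal scale at 4.8°: h·k = 1.000 × 1.004 = 1.004.
Ratio = 3.135/1.004 ≈ 3.12.

3.12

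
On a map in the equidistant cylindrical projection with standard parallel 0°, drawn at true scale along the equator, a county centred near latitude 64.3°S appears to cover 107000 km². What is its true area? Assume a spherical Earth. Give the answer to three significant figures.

46400 km²

For the equirectangular projection with φ₀ = 0 (plate carrée), h = 1 along meridians and k = sec φ along parallels.
Areal scale = h·k = 1 × sec φ; at 64.3°, h = 1.000, k = 2.306, so h·k = 2.306.
True area = apparent / (areal scale) = 107000 / 2.306 ≈ 46400 km².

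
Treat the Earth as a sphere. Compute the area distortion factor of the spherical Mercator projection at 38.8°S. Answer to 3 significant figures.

1.65

For Mercator, h = k = sec φ (a conformal cylindrical projection has a single point scale, 1/cos φ).
Areal scale = k² = sec²φ = 1/cos²(38.8°) = 1/0.7793² = 1.646.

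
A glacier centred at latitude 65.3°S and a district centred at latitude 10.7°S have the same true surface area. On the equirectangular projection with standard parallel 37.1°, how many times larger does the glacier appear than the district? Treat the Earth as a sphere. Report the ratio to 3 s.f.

With standard parallel φ₀ = 37.1°, the equirectangular projection gives x = Rλ cos φ₀, y = Rφ, so h = 1 and k = cos 37.1° / cos φ.
Areal scale at 65.3°: h·k = 1.000 × 1.909 = 1.909.
Areal scale at 10.7°: h·k = 1.000 × 0.8117 = 0.8117.
Ratio = 1.909/0.8117 ≈ 2.35.

2.35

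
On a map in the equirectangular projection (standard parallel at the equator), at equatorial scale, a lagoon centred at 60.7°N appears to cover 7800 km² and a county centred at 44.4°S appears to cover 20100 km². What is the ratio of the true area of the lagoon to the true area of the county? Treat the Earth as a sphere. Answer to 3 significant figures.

Plate carrée has h = 1 and k = sec φ, giving areal scale sec φ; true area = (apparent area) · cos φ.
True area of lagoon: 7800 × cos(60.7°) = 7800 × 0.4894 = 3817 km².
True area of county: 20100 × cos(44.4°) = 20100 × 0.7145 = 14360 km².
Ratio = 3817 / 14360 ≈ 0.266.

0.266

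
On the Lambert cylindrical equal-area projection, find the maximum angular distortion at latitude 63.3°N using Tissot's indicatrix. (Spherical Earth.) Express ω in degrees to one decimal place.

The Lambert cylindrical equal-area projection is the cylindrical equal-area projection with its standard parallel at the equator (φ₀ = 0). Cylindrical equal-area (φ₀ = 0°): h = cos φ / cos 0° along meridians, k = cos 0° / cos φ along parallels; h·k = 1.
At 63.3°: h = 0.4493, k = 2.226; principal scales a = 2.226, b = 0.4493.
sin(ω/2) = (a − b)/(a + b) = 1.776/2.675 = 0.6640, so ω = 2 arcsin(0.6640) ≈ 83.2°.

83.2°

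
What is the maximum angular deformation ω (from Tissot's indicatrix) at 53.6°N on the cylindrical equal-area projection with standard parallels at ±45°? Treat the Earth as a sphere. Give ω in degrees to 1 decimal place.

20.0°

A cylindrical equal-area projection with standard parallel φ₀ has meridian scale h = cos φ / cos φ₀ and parallel scale k = cos φ₀ / cos φ (so areas are preserved, h·k = 1).
At 53.6°: h = 0.8392, k = 1.192; principal scales a = 1.192, b = 0.8392.
sin(ω/2) = (a − b)/(a + b) = 0.3524/2.031 = 0.1735, so ω = 2 arcsin(0.1735) ≈ 20.0°.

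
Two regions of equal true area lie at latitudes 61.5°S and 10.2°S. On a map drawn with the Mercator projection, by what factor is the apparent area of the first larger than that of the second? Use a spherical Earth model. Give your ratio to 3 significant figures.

On Mercator, area is exaggerated by sec²φ = 1/cos²φ.
At 61.5°: sec²(61.5°) = 1/0.4772² = 4.392.
At 10.2°: sec²(10.2°) = 1/0.9842² = 1.032.
Ratio = 4.392/1.032 = cos²(10.2°)/cos²(61.5°) ≈ 4.25.

4.25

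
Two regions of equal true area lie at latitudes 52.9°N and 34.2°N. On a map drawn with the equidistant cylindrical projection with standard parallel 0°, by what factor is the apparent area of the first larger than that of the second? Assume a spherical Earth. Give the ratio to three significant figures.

Plate carrée maps x = Rλ, y = Rφ. The meridian scale is h = 1 and the parallel scale is k = 1/cos φ = sec φ.
Areal scale at 52.9°: h·k = 1.000 × 1.658 = 1.658.
Areal scale at 34.2°: h·k = 1.000 × 1.209 = 1.209.
Ratio = 1.658/1.209 ≈ 1.37.

1.37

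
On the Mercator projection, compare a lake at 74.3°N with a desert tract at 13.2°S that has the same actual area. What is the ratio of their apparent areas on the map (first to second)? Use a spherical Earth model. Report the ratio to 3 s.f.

Mercator is conformal with k = sec φ, so areal scale = k² = sec²φ.
At 74.3°: sec²(74.3°) = 1/0.2706² = 13.66.
At 13.2°: sec²(13.2°) = 1/0.9736² = 1.055.
Ratio = 13.66/1.055 = cos²(13.2°)/cos²(74.3°) ≈ 12.9.

12.9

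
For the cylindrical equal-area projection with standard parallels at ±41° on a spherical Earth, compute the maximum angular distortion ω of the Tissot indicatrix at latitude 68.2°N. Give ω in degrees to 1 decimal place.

A cylindrical equal-area projection with standard parallel φ₀ has meridian scale h = cos φ / cos φ₀ and parallel scale k = cos φ₀ / cos φ (so areas are preserved, h·k = 1).
At 68.2°: h = 0.4921, k = 2.032; principal scales a = 2.032, b = 0.4921.
sin(ω/2) = (a − b)/(a + b) = 1.540/2.524 = 0.6101, so ω = 2 arcsin(0.6101) ≈ 75.2°.

75.2°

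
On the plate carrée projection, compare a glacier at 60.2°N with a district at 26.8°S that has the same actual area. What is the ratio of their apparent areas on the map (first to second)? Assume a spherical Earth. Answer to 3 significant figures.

1.80

For the equirectangular projection with φ₀ = 0 (plate carrée), h = 1 along meridians and k = sec φ along parallels.
Areal scale at 60.2°: h·k = 1.000 × 2.012 = 2.012.
Areal scale at 26.8°: h·k = 1.000 × 1.120 = 1.120.
Ratio = 2.012/1.120 ≈ 1.80.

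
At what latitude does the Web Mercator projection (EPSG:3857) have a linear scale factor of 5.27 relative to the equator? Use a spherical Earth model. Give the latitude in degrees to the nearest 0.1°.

79.1°

Mercator scale is k = sec φ = 1/cos φ.
1/cos φ = 5.27  ⇒  cos φ = 0.1898  ⇒  φ = arccos(0.1898) ≈ 79.1°.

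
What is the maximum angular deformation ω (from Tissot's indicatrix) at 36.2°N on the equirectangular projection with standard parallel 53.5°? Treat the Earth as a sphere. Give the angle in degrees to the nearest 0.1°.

With standard parallel φ₀ = 53.5°, the equirectangular projection gives x = Rλ cos φ₀, y = Rφ, so h = 1 and k = cos 53.5° / cos φ.
At 36.2°: h = 1.000, k = 0.7371; principal scales a = 1.000, b = 0.7371.
sin(ω/2) = (a − b)/(a + b) = 0.2629/1.737 = 0.1513, so ω = 2 arcsin(0.1513) ≈ 17.4°.

17.4°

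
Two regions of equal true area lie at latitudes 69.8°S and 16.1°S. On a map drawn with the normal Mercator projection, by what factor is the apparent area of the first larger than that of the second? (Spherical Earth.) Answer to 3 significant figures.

7.74

On Mercator, area is exaggerated by sec²φ = 1/cos²φ.
At 69.8°: sec²(69.8°) = 1/0.3453² = 8.387.
At 16.1°: sec²(16.1°) = 1/0.9608² = 1.083.
Ratio = 8.387/1.083 = cos²(16.1°)/cos²(69.8°) ≈ 7.74.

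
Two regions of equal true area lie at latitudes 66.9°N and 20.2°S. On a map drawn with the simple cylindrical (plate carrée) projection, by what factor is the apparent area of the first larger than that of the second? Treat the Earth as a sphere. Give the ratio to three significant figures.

In the plate carrée (x = Rλ, y = Rφ), meridians are true-scale (h = 1) and parallels are stretched by k = sec φ.
Areal scale at 66.9°: h·k = 1.000 × 2.549 = 2.549.
Areal scale at 20.2°: h·k = 1.000 × 1.066 = 1.066.
Ratio = 2.549/1.066 ≈ 2.39.

2.39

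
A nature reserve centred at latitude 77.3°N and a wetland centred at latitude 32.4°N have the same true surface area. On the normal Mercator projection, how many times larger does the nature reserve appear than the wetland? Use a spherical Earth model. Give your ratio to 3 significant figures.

On Mercator, area is exaggerated by sec²φ = 1/cos²φ.
At 77.3°: sec²(77.3°) = 1/0.2198² = 20.69.
At 32.4°: sec²(32.4°) = 1/0.8443² = 1.403.
Ratio = 20.69/1.403 = cos²(32.4°)/cos²(77.3°) ≈ 14.7.

14.7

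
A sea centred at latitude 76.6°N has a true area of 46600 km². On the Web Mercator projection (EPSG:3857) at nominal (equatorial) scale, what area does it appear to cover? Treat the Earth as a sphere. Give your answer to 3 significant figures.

868000 km²

The Mercator projection is conformal; its linear scale factor is the same in every direction and equals sec φ = 1/cos φ.
Areal scale = k² = sec²φ = 1/cos²(76.6°) = 1/0.2317² = 18.62.
Apparent area = 46600 × 18.62 ≈ 868000 km².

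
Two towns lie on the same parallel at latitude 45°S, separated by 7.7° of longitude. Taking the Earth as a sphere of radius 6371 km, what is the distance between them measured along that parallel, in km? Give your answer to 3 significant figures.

605 km

Arc length along a parallel = R cos φ · Δλ (with Δλ in radians).
= 6371 × cos 45° × (7.7° × π/180) = 6371 × 0.7071 × 0.1344 ≈ 605 km.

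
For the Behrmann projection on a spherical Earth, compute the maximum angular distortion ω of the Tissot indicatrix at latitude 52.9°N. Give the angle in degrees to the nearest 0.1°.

40.6°

Behrmann is a cylindrical equal-area projection with standard parallels at ±30°. Cylindrical equal-area (φ₀ = 30°): h = cos φ / cos 30° along meridians, k = cos 30° / cos φ along parallels; h·k = 1.
At 52.9°: h = 0.6965, k = 1.436; principal scales a = 1.436, b = 0.6965.
sin(ω/2) = (a − b)/(a + b) = 0.7392/2.132 = 0.3467, so ω = 2 arcsin(0.3467) ≈ 40.6°.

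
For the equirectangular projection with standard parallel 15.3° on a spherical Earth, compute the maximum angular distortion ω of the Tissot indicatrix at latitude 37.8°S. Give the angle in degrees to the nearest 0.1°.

11.4°

The equidistant cylindrical projection with φ₀ = 15.3° has h = 1 (meridians true) and k = cos φ₀ / cos φ along parallels.
At 37.8°: h = 1.000, k = 1.221; principal scales a = 1.221, b = 1.000.
sin(ω/2) = (a − b)/(a + b) = 0.2207/2.221 = 0.09939, so ω = 2 arcsin(0.09939) ≈ 11.4°.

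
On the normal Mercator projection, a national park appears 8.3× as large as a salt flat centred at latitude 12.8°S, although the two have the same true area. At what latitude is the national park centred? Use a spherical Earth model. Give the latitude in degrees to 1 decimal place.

70.2°

Mercator areal scale is sec²φ, so apparent-area ratio = sec²φ₁ / sec²φ₂ = cos²φ₂ / cos²φ₁.
cos²φ₂ / cos²φ₁ = 8.3  ⇒  cos φ₁ = cos 12.8° / √8.3 = 0.9751/2.881 = 0.3385.
φ₁ = arccos(0.3385) ≈ 70.2°.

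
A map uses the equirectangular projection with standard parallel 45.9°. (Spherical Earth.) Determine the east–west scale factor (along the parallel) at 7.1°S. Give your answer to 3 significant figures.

The equidistant cylindrical projection with φ₀ = 45.9° has h = 1 (meridians true) and k = cos φ₀ / cos φ along parallels.
k = cos 45.9° / cos 7.1° = 0.6959/0.9923 = 0.7013.

0.701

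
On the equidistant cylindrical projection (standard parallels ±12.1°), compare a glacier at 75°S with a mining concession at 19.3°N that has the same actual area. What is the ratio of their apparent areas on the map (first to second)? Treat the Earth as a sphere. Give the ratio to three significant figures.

3.65

With standard parallel φ₀ = 12.1°, the equirectangular projection gives x = Rλ cos φ₀, y = Rφ, so h = 1 and k = cos 12.1° / cos φ.
Areal scale at 75°: h·k = 1.000 × 3.778 = 3.778.
Areal scale at 19.3°: h·k = 1.000 × 1.036 = 1.036.
Ratio = 3.778/1.036 ≈ 3.65.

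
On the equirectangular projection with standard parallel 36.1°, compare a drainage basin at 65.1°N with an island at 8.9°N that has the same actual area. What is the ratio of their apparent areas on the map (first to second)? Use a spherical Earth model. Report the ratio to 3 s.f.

In the equirectangular projection with standard parallel φ₀ = 36.1° (x = Rλ cos φ₀, y = Rφ), meridians are true-scale (h = 1) and the parallel scale is k = cos φ₀ / cos φ.
Areal scale at 65.1°: h·k = 1.000 × 1.919 = 1.919.
Areal scale at 8.9°: h·k = 1.000 × 0.8178 = 0.8178.
Ratio = 1.919/0.8178 ≈ 2.35.

2.35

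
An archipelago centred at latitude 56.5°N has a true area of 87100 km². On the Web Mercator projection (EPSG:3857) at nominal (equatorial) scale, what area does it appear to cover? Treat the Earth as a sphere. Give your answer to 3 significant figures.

286000 km²

Mercator is conformal, so the point scale is isotropic: h = k = sec φ = 1/cos φ.
Areal scale = k² = sec²φ = 1/cos²(56.5°) = 1/0.5519² = 3.283.
Apparent area = 87100 × 3.283 ≈ 286000 km².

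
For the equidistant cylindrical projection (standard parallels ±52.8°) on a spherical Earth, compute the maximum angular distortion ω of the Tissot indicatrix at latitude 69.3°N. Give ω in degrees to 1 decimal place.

30.4°

The equidistant cylindrical projection with φ₀ = 52.8° has h = 1 (meridians true) and k = cos φ₀ / cos φ along parallels.
At 69.3°: h = 1.000, k = 1.710; principal scales a = 1.710, b = 1.000.
sin(ω/2) = (a − b)/(a + b) = 0.7104/2.710 = 0.2621, so ω = 2 arcsin(0.2621) ≈ 30.4°.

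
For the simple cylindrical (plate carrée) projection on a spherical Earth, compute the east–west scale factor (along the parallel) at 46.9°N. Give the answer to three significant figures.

1.46

In the plate carrée (x = Rλ, y = Rφ), meridians are true-scale (h = 1) and parallels are stretched by k = sec φ.
k = 1/cos 46.9° = 1/0.6833 = 1.464.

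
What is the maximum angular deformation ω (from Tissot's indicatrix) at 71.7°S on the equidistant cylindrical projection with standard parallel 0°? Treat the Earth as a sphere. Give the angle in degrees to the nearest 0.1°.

Plate carrée maps x = Rλ, y = Rφ. The meridian scale is h = 1 and the parallel scale is k = 1/cos φ = sec φ.
At 71.7°: h = 1.000, k = 3.185; principal scales a = 3.185, b = 1.000.
sin(ω/2) = (a − b)/(a + b) = 2.185/4.185 = 0.5221, so ω = 2 arcsin(0.5221) ≈ 62.9°.

62.9°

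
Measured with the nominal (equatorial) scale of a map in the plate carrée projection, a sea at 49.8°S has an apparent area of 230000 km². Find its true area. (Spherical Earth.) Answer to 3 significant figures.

Plate carrée maps x = Rλ, y = Rφ. The meridian scale is h = 1 and the parallel scale is k = 1/cos φ = sec φ.
Areal scale = h·k = 1 × sec φ; at 49.8°, h = 1.000, k = 1.549, so h·k = 1.549.
True area = apparent / (areal scale) = 230000 / 1.549 ≈ 148000 km².

148000 km²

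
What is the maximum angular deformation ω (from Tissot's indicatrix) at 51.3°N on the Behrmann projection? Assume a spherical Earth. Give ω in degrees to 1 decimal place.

The Behrmann projection is cylindrical equal-area with φ₀ = 30°. Cylindrical equal-area (φ₀ = 30°): h = cos φ / cos 30° along meridians, k = cos 30° / cos φ along parallels; h·k = 1.
At 51.3°: h = 0.7220, k = 1.385; principal scales a = 1.385, b = 0.7220.
sin(ω/2) = (a − b)/(a + b) = 0.6631/2.107 = 0.3147, so ω = 2 arcsin(0.3147) ≈ 36.7°.

36.7°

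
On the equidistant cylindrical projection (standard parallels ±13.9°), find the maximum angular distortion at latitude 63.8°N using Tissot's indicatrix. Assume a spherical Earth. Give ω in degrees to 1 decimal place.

44.0°

With standard parallel φ₀ = 13.9°, the equirectangular projection gives x = Rλ cos φ₀, y = Rφ, so h = 1 and k = cos 13.9° / cos φ.
At 63.8°: h = 1.000, k = 2.199; principal scales a = 2.199, b = 1.000.
sin(ω/2) = (a − b)/(a + b) = 1.199/3.199 = 0.3747, so ω = 2 arcsin(0.3747) ≈ 44.0°.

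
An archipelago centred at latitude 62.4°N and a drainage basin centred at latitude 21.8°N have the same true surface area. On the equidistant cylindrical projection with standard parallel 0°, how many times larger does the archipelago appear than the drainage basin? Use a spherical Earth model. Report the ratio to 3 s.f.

Plate carrée maps x = Rλ, y = Rφ. The meridian scale is h = 1 and the parallel scale is k = 1/cos φ = sec φ.
Areal scale at 62.4°: h·k = 1.000 × 2.158 = 2.158.
Areal scale at 21.8°: h·k = 1.000 × 1.077 = 1.077.
Ratio = 2.158/1.077 ≈ 2.00.

2.00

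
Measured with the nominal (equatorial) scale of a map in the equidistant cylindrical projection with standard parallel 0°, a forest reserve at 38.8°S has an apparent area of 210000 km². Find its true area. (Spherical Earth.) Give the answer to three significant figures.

164000 km²

In the plate carrée (x = Rλ, y = Rφ), meridians are true-scale (h = 1) and parallels are stretched by k = sec φ.
Areal scale = h·k = 1 × sec φ; at 38.8°, h = 1.000, k = 1.283, so h·k = 1.283.
True area = apparent / (areal scale) = 210000 / 1.283 ≈ 164000 km².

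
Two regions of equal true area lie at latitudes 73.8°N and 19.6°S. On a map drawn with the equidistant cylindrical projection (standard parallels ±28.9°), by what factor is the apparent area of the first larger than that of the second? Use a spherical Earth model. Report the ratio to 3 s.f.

3.38

In the equirectangular projection with standard parallel φ₀ = 28.9° (x = Rλ cos φ₀, y = Rφ), meridians are true-scale (h = 1) and the parallel scale is k = cos φ₀ / cos φ.
Areal scale at 73.8°: h·k = 1.000 × 3.138 = 3.138.
Areal scale at 19.6°: h·k = 1.000 × 0.9293 = 0.9293.
Ratio = 3.138/0.9293 ≈ 3.38.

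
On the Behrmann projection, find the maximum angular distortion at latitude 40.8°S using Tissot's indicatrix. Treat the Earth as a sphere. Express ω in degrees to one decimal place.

15.4°

Behrmann is a cylindrical equal-area projection with standard parallels at ±30°. For cylindrical equal-area with standard parallel φ₀, h = cos φ / cos φ₀ and k = cos φ₀ / cos φ, so h·k = 1.
At 40.8°: h = 0.8741, k = 1.144; principal scales a = 1.144, b = 0.8741.
sin(ω/2) = (a − b)/(a + b) = 0.2699/2.018 = 0.1338, so ω = 2 arcsin(0.1338) ≈ 15.4°.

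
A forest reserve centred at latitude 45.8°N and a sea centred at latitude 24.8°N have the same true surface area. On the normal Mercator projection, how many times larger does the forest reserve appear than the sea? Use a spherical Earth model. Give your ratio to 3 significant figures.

1.70

Mercator is conformal with k = sec φ, so areal scale = k² = sec²φ.
At 45.8°: sec²(45.8°) = 1/0.6972² = 2.057.
At 24.8°: sec²(24.8°) = 1/0.9078² = 1.214.
Ratio = 2.057/1.214 = cos²(24.8°)/cos²(45.8°) ≈ 1.70.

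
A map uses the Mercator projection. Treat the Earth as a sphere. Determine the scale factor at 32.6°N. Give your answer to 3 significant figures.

1.19

The Mercator projection is conformal; its linear scale factor is the same in every direction and equals sec φ = 1/cos φ.
k = 1/cos 32.6° = 1/0.8425 = 1.187.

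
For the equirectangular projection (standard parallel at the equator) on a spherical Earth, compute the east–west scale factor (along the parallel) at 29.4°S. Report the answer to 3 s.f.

For the equirectangular projection with φ₀ = 0 (plate carrée), h = 1 along meridians and k = sec φ along parallels.
k = 1/cos 29.4° = 1/0.8712 = 1.148.

1.15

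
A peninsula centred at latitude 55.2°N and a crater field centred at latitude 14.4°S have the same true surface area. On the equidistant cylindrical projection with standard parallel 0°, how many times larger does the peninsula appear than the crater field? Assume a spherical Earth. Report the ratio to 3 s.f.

1.70

Plate carrée maps x = Rλ, y = Rφ. The meridian scale is h = 1 and the parallel scale is k = 1/cos φ = sec φ.
Areal scale at 55.2°: h·k = 1.000 × 1.752 = 1.752.
Areal scale at 14.4°: h·k = 1.000 × 1.032 = 1.032.
Ratio = 1.752/1.032 ≈ 1.70.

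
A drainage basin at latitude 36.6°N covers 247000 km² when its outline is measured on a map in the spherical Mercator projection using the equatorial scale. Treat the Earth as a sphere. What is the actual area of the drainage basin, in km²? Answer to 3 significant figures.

The Mercator projection is conformal; its linear scale factor is the same in every direction and equals sec φ = 1/cos φ.
Areal scale = k² = sec²φ = 1/cos²(36.6°) = 1/0.8028² = 1.552.
True area = apparent / (areal scale) = 247000 / 1.552 ≈ 159000 km².

159000 km²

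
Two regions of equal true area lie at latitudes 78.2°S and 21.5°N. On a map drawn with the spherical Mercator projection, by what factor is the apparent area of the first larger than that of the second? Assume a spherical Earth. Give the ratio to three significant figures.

20.7

Mercator is conformal with k = sec φ, so areal scale = k² = sec²φ.
At 78.2°: sec²(78.2°) = 1/0.2045² = 23.91.
At 21.5°: sec²(21.5°) = 1/0.9304² = 1.155.
Ratio = 23.91/1.155 = cos²(21.5°)/cos²(78.2°) ≈ 20.7.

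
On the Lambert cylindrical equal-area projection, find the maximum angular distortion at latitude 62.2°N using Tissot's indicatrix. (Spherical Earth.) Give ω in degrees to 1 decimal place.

The Lambert cylindrical equal-area projection is the cylindrical equal-area projection with its standard parallel at the equator (φ₀ = 0). For cylindrical equal-area with standard parallel φ₀, h = cos φ / cos φ₀ and k = cos φ₀ / cos φ, so h·k = 1.
At 62.2°: h = 0.4664, k = 2.144; principal scales a = 2.144, b = 0.4664.
sin(ω/2) = (a − b)/(a + b) = 1.678/2.611 = 0.6427, so ω = 2 arcsin(0.6427) ≈ 80.0°.

80.0°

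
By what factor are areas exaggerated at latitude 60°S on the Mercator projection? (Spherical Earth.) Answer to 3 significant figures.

The Mercator projection is conformal; its linear scale factor is the same in every direction and equals sec φ = 1/cos φ.
Areal scale = k² = sec²φ = 1/cos²(60°) = 1/0.5000² = 4.000.

4.00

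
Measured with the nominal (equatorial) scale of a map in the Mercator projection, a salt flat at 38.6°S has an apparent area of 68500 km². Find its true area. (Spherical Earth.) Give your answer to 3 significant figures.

For Mercator, h = k = sec φ (a conformal cylindrical projection has a single point scale, 1/cos φ).
Areal scale = k² = sec²φ = 1/cos²(38.6°) = 1/0.7815² = 1.637.
True area = apparent / (areal scale) = 68500 / 1.637 ≈ 41800 km².

41800 km²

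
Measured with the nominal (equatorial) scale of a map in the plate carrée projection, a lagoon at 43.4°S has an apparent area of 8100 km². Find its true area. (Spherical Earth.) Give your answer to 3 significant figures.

In the plate carrée (x = Rλ, y = Rφ), meridians are true-scale (h = 1) and parallels are stretched by k = sec φ.
Areal scale = h·k = 1 × sec φ; at 43.4°, h = 1.000, k = 1.376, so h·k = 1.376.
True area = apparent / (areal scale) = 8100 / 1.376 ≈ 5890 km².

5890 km²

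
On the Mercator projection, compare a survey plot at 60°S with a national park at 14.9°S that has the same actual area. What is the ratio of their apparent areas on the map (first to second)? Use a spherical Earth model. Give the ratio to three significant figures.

Mercator is conformal with k = sec φ, so areal scale = k² = sec²φ.
At 60°: sec²(60°) = 1/0.5000² = 4.000.
At 14.9°: sec²(14.9°) = 1/0.9664² = 1.071.
Ratio = 4.000/1.071 = cos²(14.9°)/cos²(60°) ≈ 3.74.

3.74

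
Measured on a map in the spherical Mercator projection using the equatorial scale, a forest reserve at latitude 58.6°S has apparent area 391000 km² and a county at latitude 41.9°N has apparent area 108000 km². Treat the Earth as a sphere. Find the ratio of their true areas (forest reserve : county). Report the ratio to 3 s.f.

1.77

Mercator's areal exaggeration is sec²φ; hence true area = (apparent area) · cos²φ.
True area of forest reserve: 391000 × cos²(58.6°) = 391000 × 0.2715 = 106100 km².
True area of county: 108000 × cos²(41.9°) = 108000 × 0.5540 = 59830 km².
Ratio = 106100 / 59830 ≈ 1.77.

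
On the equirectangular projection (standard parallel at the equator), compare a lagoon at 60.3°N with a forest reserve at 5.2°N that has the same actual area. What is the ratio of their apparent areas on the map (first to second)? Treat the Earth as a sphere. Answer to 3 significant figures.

Plate carrée maps x = Rλ, y = Rφ. The meridian scale is h = 1 and the parallel scale is k = 1/cos φ = sec φ.
Areal scale at 60.3°: h·k = 1.000 × 2.018 = 2.018.
Areal scale at 5.2°: h·k = 1.000 × 1.004 = 1.004.
Ratio = 2.018/1.004 ≈ 2.01.

2.01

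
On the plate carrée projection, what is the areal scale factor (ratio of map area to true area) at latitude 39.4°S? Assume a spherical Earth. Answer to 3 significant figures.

For the equirectangular projection with φ₀ = 0 (plate carrée), h = 1 along meridians and k = sec φ along parallels.
Areal scale = h·k = 1 × sec φ; at 39.4°, h = 1.000, k = 1.294, so h·k = 1.294.

1.29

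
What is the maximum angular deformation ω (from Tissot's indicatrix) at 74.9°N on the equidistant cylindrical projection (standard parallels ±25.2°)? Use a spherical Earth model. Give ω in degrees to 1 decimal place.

In the equirectangular projection with standard parallel φ₀ = 25.2° (x = Rλ cos φ₀, y = Rφ), meridians are true-scale (h = 1) and the parallel scale is k = cos φ₀ / cos φ.
At 74.9°: h = 1.000, k = 3.473; principal scales a = 3.473, b = 1.000.
sin(ω/2) = (a − b)/(a + b) = 2.473/4.473 = 0.5529, so ω = 2 arcsin(0.5529) ≈ 67.1°.

67.1°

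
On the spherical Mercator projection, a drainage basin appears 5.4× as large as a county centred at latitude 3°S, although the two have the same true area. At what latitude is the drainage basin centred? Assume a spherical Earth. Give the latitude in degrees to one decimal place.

On Mercator, (apparent₁)/(apparent₂) = sec²φ₁ / sec²φ₂ when true areas are equal.
cos²φ₂ / cos²φ₁ = 5.4  ⇒  cos φ₁ = cos 3° / √5.4 = 0.9986/2.324 = 0.4297.
φ₁ = arccos(0.4297) ≈ 64.5°.

64.5°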